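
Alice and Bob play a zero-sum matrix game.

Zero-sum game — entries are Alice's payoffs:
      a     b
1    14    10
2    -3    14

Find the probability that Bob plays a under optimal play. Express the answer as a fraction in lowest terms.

Row minima are 10 and -3, so Alice's maximin is 10; column maxima are 14 and 14, so Bob's minimax is 14. These differ, so the equilibrium is in mixed strategies.
Let Bob play a with probability q. Alice is indifferent when 14q + 10(1−q) = −3q + 14(1−q), giving q = 4/21.

4/21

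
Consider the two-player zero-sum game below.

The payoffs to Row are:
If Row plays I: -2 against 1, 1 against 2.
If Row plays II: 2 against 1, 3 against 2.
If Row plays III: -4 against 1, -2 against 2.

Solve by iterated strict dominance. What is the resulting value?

Row I is strictly dominated by row II (2>-2, 3>1); eliminate I.
Column 2 is strictly dominated by 1 for Column (2<3, -4<-2); eliminate 2.
Row III is strictly dominated by row II (2>-4); eliminate III.
Only (II, 1) remains, with payoff 2.

2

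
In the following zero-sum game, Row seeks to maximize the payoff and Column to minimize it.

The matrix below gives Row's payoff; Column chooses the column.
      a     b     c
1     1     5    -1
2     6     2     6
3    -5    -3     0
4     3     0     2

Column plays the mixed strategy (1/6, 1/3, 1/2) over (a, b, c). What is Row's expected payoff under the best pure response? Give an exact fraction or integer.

1: (1)·(1/6) + (5)·(1/3) + (-1)·(1/2) = 4/3.
2: (6)·(1/6) + (2)·(1/3) + (6)·(1/2) = 14/3.
3: (-5)·(1/6) + (-3)·(1/3) + (0)·(1/2) = -11/6.
4: (3)·(1/6) + (0)·(1/3) + (2)·(1/2) = 3/2.
The best pure response is 2 with expected payoff 14/3.

14/3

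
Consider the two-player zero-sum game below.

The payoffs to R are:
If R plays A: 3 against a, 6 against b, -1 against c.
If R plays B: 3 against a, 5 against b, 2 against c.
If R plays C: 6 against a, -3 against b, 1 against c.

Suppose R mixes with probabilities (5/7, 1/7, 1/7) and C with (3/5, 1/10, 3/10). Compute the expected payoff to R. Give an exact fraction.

17/7

Against (3/5, 1/10, 3/10), each row's expected payoff is A: 21/10; B: 29/10; C: 18/5.
Taking the (5/7, 1/7, 1/7)-weighted average: (5/7)·(21/10) + (1/7)·(29/10) + (1/7)·(18/5) = 17/7.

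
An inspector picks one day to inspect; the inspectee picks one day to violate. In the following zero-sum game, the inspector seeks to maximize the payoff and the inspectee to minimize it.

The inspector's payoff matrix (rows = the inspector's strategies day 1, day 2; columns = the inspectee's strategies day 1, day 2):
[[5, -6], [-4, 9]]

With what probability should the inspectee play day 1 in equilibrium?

5/8

Row minima are -6 and -4, so the inspector's maximin is -4; column maxima are 5 and 9, so the inspectee's minimax is 5. These differ, so the equilibrium is in mixed strategies.
Let the inspectee play day 1 with probability q. The inspector is indifferent when 5q − 6(1−q) = −4q + 9(1−q), giving q = 5/8.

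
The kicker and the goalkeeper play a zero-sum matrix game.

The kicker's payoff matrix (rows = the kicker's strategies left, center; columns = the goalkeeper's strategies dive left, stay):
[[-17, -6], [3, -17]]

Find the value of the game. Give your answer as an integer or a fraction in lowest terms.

-307/31

Row minima are -17 and -17, so the kicker's maximin is -17; column maxima are 3 and -6, so the goalkeeper's minimax is -6. These differ, so the equilibrium is in mixed strategies.
Let the kicker play left with probability p. The goalkeeper is indifferent when −17p + 3(1−p) = −6p − 17(1−p), giving p = 20/31.
Let the goalkeeper play dive left with probability q. The kicker is indifferent when −17q − 6(1−q) = 3q − 17(1−q), giving q = 11/31.
The value is -17·(11/31) + (-6)·(20/31) = -307/31.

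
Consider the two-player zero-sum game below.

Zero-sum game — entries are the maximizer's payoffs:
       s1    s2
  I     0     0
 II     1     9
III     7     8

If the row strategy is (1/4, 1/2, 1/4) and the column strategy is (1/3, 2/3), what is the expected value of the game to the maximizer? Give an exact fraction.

61/12

Against (1/3, 2/3), each row's expected payoff is I: 0; II: 19/3; III: 23/3.
Taking the (1/4, 1/2, 1/4)-weighted average: (1/4)·(0) + (1/2)·(19/3) + (1/4)·(23/3) = 61/12.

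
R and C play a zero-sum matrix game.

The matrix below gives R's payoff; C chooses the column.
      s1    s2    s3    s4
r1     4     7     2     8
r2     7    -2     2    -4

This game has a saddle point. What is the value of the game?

Row minima: 2, -4 → R's maximin is 2.
Column maxima: 7, 7, 2, 8 → C's minimax is 2.
They coincide at (r1, s3), so the value is 2.

2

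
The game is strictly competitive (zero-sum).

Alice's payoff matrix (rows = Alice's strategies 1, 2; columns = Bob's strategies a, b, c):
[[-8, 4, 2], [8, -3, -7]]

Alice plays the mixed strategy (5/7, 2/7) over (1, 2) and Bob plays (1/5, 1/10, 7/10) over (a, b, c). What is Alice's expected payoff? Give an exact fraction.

-31/35

Against (1/5, 1/10, 7/10), each row's expected payoff is 1: 1/5; 2: -18/5.
Taking the (5/7, 2/7)-weighted average: (5/7)·(1/5) + (2/7)·(-18/5) = -31/35.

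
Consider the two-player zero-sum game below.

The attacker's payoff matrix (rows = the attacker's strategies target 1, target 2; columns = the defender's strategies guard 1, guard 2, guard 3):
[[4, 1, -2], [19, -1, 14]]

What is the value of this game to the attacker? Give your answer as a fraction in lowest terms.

2/3

Column guard 1 is strictly dominated by guard 3 for the defender (it gives the attacker more in every row).
The remaining 2×2 game on (target 1, target 2) × (guard 2, guard 3) has no saddle point. Let the attacker play target 1 with probability p; indifference gives p − (1−p) = −2p + 14(1−p), so p = 5/6.
Similarly the defender's optimal q on guard 2 is 8/9, and the value is 1·(8/9) + (-2)·(1/9) = 2/3.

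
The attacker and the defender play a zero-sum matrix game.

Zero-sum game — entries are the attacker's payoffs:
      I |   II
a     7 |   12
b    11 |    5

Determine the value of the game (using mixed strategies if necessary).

97/11

Row minima are 7 and 5, so the attacker's maximin is 7; column maxima are 11 and 12, so the defender's minimax is 11. These differ, so the equilibrium is in mixed strategies.
Let the attacker play a with probability p. The defender is indifferent when 7p + 11(1−p) = 12p + 5(1−p), giving p = 6/11.
Let the defender play I with probability q. The attacker is indifferent when 7q + 12(1−q) = 11q + 5(1−q), giving q = 7/11.
The value is 7·(7/11) + (12)·(4/11) = 97/11.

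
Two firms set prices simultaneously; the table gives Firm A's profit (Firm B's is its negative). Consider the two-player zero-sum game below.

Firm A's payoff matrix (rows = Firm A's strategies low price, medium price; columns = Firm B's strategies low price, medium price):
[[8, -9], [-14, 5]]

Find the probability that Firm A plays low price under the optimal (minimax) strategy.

19/36

Row minima are -9 and -14, so Firm A's maximin is -9; column maxima are 8 and 5, so Firm B's minimax is 5. These differ, so the equilibrium is in mixed strategies.
Let Firm A play low price with probability p. Firm B is indifferent when 8p − 14(1−p) = −9p + 5(1−p), giving p = 19/36.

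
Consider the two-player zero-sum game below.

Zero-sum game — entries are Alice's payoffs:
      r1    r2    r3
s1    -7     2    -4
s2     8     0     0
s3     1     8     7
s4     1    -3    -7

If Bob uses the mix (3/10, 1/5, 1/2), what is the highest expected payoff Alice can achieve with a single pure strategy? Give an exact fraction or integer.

27/5

s1: (-7)·(3/10) + (2)·(1/5) + (-4)·(1/2) = -37/10.
s2: (8)·(3/10) + (0)·(1/5) + (0)·(1/2) = 12/5.
s3: (1)·(3/10) + (8)·(1/5) + (7)·(1/2) = 27/5.
s4: (1)·(3/10) + (-3)·(1/5) + (-7)·(1/2) = -19/5.
The best pure response is s3 with expected payoff 27/5.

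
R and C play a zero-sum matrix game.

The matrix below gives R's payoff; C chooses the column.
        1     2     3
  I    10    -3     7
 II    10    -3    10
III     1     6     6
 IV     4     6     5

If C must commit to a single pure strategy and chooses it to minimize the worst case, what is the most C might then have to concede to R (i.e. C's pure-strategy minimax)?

The worst case (largest entry) in each column is 1: 10, 2: 6, 3: 10.
The best (smallest) of these is 6.

6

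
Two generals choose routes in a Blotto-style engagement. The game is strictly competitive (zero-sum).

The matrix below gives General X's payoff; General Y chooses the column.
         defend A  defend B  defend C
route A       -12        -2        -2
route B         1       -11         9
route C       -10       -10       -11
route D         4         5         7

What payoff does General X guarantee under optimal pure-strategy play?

4

Row minima: -12, -11, -11, 4 → General X's maximin is 4.
Column maxima: 4, 5, 9 → General Y's minimax is 4.
They coincide at (route D, defend A), so the value is 4.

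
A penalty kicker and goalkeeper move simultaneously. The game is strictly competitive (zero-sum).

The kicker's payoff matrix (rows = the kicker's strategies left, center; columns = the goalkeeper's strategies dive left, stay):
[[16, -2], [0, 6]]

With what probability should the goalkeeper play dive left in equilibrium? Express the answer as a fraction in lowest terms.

1/3

Row minima are -2 and 0, so the kicker's maximin is 0; column maxima are 16 and 6, so the goalkeeper's minimax is 6. These differ, so the equilibrium is in mixed strategies.
Let the goalkeeper play dive left with probability q. The kicker is indifferent when 16q − 2(1−q) = 6(1−q), giving q = 1/3.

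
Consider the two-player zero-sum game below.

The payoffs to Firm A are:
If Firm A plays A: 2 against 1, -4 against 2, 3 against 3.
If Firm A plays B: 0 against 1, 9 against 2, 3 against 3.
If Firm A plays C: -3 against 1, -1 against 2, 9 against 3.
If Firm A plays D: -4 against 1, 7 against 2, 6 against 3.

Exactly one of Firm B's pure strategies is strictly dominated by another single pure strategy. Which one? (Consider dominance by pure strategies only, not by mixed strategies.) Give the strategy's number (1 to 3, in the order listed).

Firm B prefers columns that give Firm A less. Compare 3 with 1: 2 < 3, 0 < 3, -3 < 9, -4 < 6.
So 1 strictly dominates 3 for Firm B; 3 is strictly dominated.

3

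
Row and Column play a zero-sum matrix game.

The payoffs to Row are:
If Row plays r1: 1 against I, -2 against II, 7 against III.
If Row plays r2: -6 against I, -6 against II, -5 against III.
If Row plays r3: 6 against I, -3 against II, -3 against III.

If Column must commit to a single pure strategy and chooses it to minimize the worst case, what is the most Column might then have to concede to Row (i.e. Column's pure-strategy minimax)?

The worst case (largest entry) in each column is I: 6, II: -2, III: 7.
The best (smallest) of these is -2.

-2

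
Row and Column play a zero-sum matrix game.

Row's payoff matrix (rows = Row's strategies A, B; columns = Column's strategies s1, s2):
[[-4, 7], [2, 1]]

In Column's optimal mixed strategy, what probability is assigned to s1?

Row minima are -4 and 1, so Row's maximin is 1; column maxima are 2 and 7, so Column's minimax is 2. These differ, so the equilibrium is in mixed strategies.
Let Column play s1 with probability q. Row is indifferent when −4q + 7(1−q) = 2q + (1−q), giving q = 1/2.

1/2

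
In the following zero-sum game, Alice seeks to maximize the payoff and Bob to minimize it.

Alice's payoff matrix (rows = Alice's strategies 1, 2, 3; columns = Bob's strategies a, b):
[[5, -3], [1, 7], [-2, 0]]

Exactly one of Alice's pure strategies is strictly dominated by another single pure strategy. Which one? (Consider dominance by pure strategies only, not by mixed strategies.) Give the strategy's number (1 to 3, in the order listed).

Compare 3 with 2: 1 > -2, 7 > 0.
So 2 strictly dominates 3 for Alice; 3 is strictly dominated.

3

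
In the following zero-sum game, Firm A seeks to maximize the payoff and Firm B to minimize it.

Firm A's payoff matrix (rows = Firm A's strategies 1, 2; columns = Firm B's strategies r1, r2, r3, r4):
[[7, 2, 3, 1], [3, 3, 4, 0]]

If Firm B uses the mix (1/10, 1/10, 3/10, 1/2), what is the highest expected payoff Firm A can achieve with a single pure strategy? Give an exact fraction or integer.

23/10

1: (7)·(1/10) + (2)·(1/10) + (3)·(3/10) + (1)·(1/2) = 23/10.
2: (3)·(1/10) + (3)·(1/10) + (4)·(3/10) + (0)·(1/2) = 9/5.
The best pure response is 1 with expected payoff 23/10.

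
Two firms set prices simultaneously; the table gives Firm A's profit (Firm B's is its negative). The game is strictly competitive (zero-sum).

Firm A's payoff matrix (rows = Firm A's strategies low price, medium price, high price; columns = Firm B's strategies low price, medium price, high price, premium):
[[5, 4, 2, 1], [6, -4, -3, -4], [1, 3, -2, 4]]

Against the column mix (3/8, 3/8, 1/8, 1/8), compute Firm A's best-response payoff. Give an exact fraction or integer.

low price: (5)·(3/8) + (4)·(3/8) + (2)·(1/8) + (1)·(1/8) = 15/4.
medium price: (6)·(3/8) + (-4)·(3/8) + (-3)·(1/8) + (-4)·(1/8) = -1/8.
high price: (1)·(3/8) + (3)·(3/8) + (-2)·(1/8) + (4)·(1/8) = 7/4.
The best pure response is low price with expected payoff 15/4.

15/4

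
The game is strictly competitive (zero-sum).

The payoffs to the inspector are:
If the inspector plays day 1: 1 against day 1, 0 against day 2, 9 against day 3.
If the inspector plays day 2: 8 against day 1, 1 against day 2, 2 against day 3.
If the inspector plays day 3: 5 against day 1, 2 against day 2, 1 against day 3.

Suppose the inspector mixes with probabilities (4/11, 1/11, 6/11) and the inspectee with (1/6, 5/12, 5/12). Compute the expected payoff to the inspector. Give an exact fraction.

123/44

Against (1/6, 5/12, 5/12), each row's expected payoff is day 1: 47/12; day 2: 31/12; day 3: 25/12.
Taking the (4/11, 1/11, 6/11)-weighted average: (4/11)·(47/12) + (1/11)·(31/12) + (6/11)·(25/12) = 123/44.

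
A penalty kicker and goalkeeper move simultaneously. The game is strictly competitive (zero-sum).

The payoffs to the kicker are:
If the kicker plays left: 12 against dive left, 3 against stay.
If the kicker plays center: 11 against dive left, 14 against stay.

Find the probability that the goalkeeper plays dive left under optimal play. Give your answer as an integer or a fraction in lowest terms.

Row minima are 3 and 11, so the kicker's maximin is 11; column maxima are 12 and 14, so the goalkeeper's minimax is 12. These differ, so the equilibrium is in mixed strategies.
Let the goalkeeper play dive left with probability q. The kicker is indifferent when 12q + 3(1−q) = 11q + 14(1−q), giving q = 11/12.

11/12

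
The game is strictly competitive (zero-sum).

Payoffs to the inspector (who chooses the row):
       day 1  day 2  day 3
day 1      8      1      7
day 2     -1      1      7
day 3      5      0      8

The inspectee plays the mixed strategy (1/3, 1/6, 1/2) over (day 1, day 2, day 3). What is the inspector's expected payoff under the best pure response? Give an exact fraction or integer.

19/3

day 1: (8)·(1/3) + (1)·(1/6) + (7)·(1/2) = 19/3.
day 2: (-1)·(1/3) + (1)·(1/6) + (7)·(1/2) = 10/3.
day 3: (5)·(1/3) + (0)·(1/6) + (8)·(1/2) = 17/3.
The best pure response is day 1 with expected payoff 19/3.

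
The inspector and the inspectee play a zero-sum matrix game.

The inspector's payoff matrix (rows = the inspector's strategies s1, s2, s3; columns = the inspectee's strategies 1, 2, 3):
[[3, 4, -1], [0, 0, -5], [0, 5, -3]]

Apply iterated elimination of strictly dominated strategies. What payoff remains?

-1

Column 2 is strictly dominated by 3 for the inspectee (-1<4, -5<0, -3<5); eliminate 2.
Row s3 is strictly dominated by row s1 (3>0, -1>-3); eliminate s3.
Column 1 is strictly dominated by 3 for the inspectee (-1<3, -5<0); eliminate 1.
Row s2 is strictly dominated by row s1 (-1>-5); eliminate s2.
Only (s1, 3) remains, with payoff -1.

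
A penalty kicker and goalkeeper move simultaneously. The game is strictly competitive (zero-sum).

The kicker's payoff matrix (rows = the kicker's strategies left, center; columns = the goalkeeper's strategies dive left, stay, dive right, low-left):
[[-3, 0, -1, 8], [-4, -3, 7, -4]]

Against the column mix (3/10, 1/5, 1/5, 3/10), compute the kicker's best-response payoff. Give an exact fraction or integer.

left: (-3)·(3/10) + (0)·(1/5) + (-1)·(1/5) + (8)·(3/10) = 13/10.
center: (-4)·(3/10) + (-3)·(1/5) + (7)·(1/5) + (-4)·(3/10) = -8/5.
The best pure response is left with expected payoff 13/10.

13/10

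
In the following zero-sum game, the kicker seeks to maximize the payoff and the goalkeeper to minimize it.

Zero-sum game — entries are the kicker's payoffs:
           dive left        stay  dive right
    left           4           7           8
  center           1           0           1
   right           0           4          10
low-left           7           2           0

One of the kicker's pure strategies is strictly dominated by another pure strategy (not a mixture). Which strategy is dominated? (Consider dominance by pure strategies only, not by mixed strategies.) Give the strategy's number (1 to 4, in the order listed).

2

Compare center with left: 4 > 1, 7 > 0, 8 > 1.
So left strictly dominates center for the kicker; center is strictly dominated.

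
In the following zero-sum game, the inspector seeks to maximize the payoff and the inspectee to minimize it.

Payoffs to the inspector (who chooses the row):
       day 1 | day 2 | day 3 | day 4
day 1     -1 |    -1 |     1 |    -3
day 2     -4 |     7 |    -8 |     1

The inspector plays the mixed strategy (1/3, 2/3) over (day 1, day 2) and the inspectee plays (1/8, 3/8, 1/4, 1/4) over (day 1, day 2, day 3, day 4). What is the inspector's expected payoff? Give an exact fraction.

-1/12

Against (1/8, 3/8, 1/4, 1/4), each row's expected payoff is day 1: -1; day 2: 3/8.
Taking the (1/3, 2/3)-weighted average: (1/3)·(-1) + (2/3)·(3/8) = -1/12.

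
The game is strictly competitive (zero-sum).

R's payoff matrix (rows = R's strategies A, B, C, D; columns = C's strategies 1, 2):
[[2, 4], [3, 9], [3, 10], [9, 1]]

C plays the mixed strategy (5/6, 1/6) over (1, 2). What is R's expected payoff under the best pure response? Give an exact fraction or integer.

A: (2)·(5/6) + (4)·(1/6) = 7/3.
B: (3)·(5/6) + (9)·(1/6) = 4.
C: (3)·(5/6) + (10)·(1/6) = 25/6.
D: (9)·(5/6) + (1)·(1/6) = 23/3.
The best pure response is D with expected payoff 23/3.

23/3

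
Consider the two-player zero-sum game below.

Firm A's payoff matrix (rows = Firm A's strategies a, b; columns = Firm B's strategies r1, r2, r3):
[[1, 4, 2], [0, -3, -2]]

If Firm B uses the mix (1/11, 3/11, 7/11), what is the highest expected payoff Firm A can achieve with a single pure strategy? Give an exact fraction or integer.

a: (1)·(1/11) + (4)·(3/11) + (2)·(7/11) = 27/11.
b: (0)·(1/11) + (-3)·(3/11) + (-2)·(7/11) = -23/11.
The best pure response is a with expected payoff 27/11.

27/11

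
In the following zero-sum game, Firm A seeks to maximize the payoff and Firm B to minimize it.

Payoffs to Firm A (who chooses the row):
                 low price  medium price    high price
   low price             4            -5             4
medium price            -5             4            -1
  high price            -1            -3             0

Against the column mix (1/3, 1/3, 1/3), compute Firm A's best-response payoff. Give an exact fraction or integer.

low price: (4)·(1/3) + (-5)·(1/3) + (4)·(1/3) = 1.
medium price: (-5)·(1/3) + (4)·(1/3) + (-1)·(1/3) = -2/3.
high price: (-1)·(1/3) + (-3)·(1/3) + (0)·(1/3) = -4/3.
The best pure response is low price with expected payoff 1.

1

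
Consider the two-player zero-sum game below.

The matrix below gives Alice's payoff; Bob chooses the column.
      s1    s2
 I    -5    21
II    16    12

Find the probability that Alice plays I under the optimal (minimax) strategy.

2/15

Row minima are -5 and 12, so Alice's maximin is 12; column maxima are 16 and 21, so Bob's minimax is 16. These differ, so the equilibrium is in mixed strategies.
Let Alice play I with probability p. Bob is indifferent when −5p + 16(1−p) = 21p + 12(1−p), giving p = 2/15.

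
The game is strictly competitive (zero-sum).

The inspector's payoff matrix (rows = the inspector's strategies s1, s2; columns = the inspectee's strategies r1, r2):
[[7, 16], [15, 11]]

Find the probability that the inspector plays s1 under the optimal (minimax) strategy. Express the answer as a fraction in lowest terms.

Row minima are 7 and 11, so the inspector's maximin is 11; column maxima are 15 and 16, so the inspectee's minimax is 15. These differ, so the equilibrium is in mixed strategies.
Let the inspector play s1 with probability p. The inspectee is indifferent when 7p + 15(1−p) = 16p + 11(1−p), giving p = 4/13.

4/13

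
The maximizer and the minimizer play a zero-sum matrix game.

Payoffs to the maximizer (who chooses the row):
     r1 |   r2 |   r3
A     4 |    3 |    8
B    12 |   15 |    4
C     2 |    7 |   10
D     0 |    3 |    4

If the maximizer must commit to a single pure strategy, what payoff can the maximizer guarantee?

4

The worst-case payoff for each row is A: 3, B: 4, C: 2, D: 0.
The best of these is 4.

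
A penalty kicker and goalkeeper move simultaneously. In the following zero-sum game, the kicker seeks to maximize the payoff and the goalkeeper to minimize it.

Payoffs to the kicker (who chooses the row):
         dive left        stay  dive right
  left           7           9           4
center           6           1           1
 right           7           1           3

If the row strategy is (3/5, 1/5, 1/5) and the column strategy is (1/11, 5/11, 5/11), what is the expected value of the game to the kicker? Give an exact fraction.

Against (1/11, 5/11, 5/11), each row's expected payoff is left: 72/11; center: 16/11; right: 27/11.
Taking the (3/5, 1/5, 1/5)-weighted average: (3/5)·(72/11) + (1/5)·(16/11) + (1/5)·(27/11) = 259/55.

259/55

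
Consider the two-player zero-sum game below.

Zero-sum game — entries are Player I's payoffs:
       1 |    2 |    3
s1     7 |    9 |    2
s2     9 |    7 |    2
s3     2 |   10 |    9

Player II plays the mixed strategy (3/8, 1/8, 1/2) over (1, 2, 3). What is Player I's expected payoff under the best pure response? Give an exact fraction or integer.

13/2

s1: (7)·(3/8) + (9)·(1/8) + (2)·(1/2) = 19/4.
s2: (9)·(3/8) + (7)·(1/8) + (2)·(1/2) = 21/4.
s3: (2)·(3/8) + (10)·(1/8) + (9)·(1/2) = 13/2.
The best pure response is s3 with expected payoff 13/2.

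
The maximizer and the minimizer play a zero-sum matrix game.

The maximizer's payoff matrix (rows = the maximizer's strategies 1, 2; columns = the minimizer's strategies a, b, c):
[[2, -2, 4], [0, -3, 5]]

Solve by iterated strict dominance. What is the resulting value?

-2

Column a is strictly dominated by b for the minimizer (-2<2, -3<0); eliminate a.
Column c is strictly dominated by b for the minimizer (-2<4, -3<5); eliminate c.
Row 2 is strictly dominated by row 1 (-2>-3); eliminate 2.
Only (1, b) remains, with payoff -2.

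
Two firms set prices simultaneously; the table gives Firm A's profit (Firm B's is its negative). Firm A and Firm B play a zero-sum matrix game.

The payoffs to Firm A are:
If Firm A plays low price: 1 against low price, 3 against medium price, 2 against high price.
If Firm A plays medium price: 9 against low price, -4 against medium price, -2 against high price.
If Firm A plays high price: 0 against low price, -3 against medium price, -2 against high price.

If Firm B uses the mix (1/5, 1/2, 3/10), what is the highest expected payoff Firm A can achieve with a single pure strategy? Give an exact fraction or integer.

low price: (1)·(1/5) + (3)·(1/2) + (2)·(3/10) = 23/10.
medium price: (9)·(1/5) + (-4)·(1/2) + (-2)·(3/10) = -4/5.
high price: (0)·(1/5) + (-3)·(1/2) + (-2)·(3/10) = -21/10.
The best pure response is low price with expected payoff 23/10.

23/10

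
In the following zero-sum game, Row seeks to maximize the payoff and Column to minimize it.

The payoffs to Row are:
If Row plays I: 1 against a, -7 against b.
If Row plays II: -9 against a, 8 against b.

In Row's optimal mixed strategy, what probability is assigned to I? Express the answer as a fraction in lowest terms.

Row minima are -7 and -9, so Row's maximin is -7; column maxima are 1 and 8, so Column's minimax is 1. These differ, so the equilibrium is in mixed strategies.
Let Row play I with probability p. Column is indifferent when p − 9(1−p) = −7p + 8(1−p), giving p = 17/25.

17/25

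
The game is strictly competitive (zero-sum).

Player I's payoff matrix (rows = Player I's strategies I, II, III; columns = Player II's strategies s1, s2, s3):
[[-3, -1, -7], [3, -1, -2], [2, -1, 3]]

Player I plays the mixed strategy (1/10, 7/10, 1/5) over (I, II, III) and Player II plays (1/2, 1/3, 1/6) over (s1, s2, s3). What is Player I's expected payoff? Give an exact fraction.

Against (1/2, 1/3, 1/6), each row's expected payoff is I: -3; II: 5/6; III: 7/6.
Taking the (1/10, 7/10, 1/5)-weighted average: (1/10)·(-3) + (7/10)·(5/6) + (1/5)·(7/6) = 31/60.

31/60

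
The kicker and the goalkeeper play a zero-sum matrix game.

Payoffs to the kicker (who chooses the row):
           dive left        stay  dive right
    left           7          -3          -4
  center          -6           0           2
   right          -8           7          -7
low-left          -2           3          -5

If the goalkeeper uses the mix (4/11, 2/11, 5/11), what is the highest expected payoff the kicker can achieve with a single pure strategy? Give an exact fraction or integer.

left: (7)·(4/11) + (-3)·(2/11) + (-4)·(5/11) = 2/11.
center: (-6)·(4/11) + (0)·(2/11) + (2)·(5/11) = -14/11.
right: (-8)·(4/11) + (7)·(2/11) + (-7)·(5/11) = -53/11.
low-left: (-2)·(4/11) + (3)·(2/11) + (-5)·(5/11) = -27/11.
The best pure response is left with expected payoff 2/11.

2/11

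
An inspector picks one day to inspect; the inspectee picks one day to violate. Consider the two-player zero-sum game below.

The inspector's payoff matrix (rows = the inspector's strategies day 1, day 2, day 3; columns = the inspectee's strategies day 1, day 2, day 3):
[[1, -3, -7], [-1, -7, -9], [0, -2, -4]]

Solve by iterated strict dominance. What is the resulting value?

-4

Row day 2 is strictly dominated by row day 1 (1>-1, -3>-7, -7>-9); eliminate day 2.
Column day 1 is strictly dominated by day 2 for the inspectee (-3<1, -2<0); eliminate day 1.
Row day 1 is strictly dominated by row day 3 (-2>-3, -4>-7); eliminate day 1.
Column day 2 is strictly dominated by day 3 for the inspectee (-4<-2); eliminate day 2.
Only (day 3, day 3) remains, with payoff -4.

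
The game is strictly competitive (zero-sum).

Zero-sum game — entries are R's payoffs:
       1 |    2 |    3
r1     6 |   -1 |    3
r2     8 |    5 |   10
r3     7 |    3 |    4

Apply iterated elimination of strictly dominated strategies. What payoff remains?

Row r3 is strictly dominated by row r2 (8>7, 5>3, 10>4); eliminate r3.
Column 1 is strictly dominated by 2 for C (-1<6, 5<8); eliminate 1.
Column 3 is strictly dominated by 2 for C (-1<3, 5<10); eliminate 3.
Row r1 is strictly dominated by row r2 (5>-1); eliminate r1.
Only (r2, 2) remains, with payoff 5.

5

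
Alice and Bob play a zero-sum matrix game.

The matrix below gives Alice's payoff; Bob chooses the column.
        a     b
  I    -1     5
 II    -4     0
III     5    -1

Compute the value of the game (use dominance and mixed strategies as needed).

Row II is strictly dominated by row I, so Alice never plays it.
The remaining 2×2 game on (I, III) × (a, b) has no saddle point. Let Alice play I with probability p; indifference gives −p + 5(1−p) = 5p − (1−p), so p = 1/2.
Similarly Bob's optimal q on a is 1/2, and the value is -1·(1/2) + (5)·(1/2) = 2.

2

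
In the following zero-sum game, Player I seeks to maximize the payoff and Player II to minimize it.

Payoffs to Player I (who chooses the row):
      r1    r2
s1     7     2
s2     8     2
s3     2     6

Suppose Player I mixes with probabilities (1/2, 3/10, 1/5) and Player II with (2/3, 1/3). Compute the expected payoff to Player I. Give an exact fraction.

77/15

Against (2/3, 1/3), each row's expected payoff is s1: 16/3; s2: 6; s3: 10/3.
Taking the (1/2, 3/10, 1/5)-weighted average: (1/2)·(16/3) + (3/10)·(6) + (1/5)·(10/3) = 77/15.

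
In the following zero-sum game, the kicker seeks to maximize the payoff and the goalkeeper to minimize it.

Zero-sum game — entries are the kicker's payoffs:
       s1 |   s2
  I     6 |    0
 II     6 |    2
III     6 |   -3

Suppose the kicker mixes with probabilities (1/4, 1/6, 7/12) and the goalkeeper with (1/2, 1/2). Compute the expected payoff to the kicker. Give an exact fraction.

55/24

Against (1/2, 1/2), each row's expected payoff is I: 3; II: 4; III: 3/2.
Taking the (1/4, 1/6, 7/12)-weighted average: (1/4)·(3) + (1/6)·(4) + (7/12)·(3/2) = 55/24.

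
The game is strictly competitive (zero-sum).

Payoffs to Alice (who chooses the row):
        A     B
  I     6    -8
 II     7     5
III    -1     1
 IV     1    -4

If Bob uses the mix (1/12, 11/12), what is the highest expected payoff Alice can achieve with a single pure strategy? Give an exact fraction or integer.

31/6

I: (6)·(1/12) + (-8)·(11/12) = -41/6.
II: (7)·(1/12) + (5)·(11/12) = 31/6.
III: (-1)·(1/12) + (1)·(11/12) = 5/6.
IV: (1)·(1/12) + (-4)·(11/12) = -43/12.
The best pure response is II with expected payoff 31/6.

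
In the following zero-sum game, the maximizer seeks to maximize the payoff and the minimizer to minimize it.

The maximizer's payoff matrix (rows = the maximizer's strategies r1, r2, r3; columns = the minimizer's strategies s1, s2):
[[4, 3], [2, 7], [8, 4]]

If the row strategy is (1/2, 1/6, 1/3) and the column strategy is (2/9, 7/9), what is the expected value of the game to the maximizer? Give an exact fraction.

38/9

Against (2/9, 7/9), each row's expected payoff is r1: 29/9; r2: 53/9; r3: 44/9.
Taking the (1/2, 1/6, 1/3)-weighted average: (1/2)·(29/9) + (1/6)·(53/9) + (1/3)·(44/9) = 38/9.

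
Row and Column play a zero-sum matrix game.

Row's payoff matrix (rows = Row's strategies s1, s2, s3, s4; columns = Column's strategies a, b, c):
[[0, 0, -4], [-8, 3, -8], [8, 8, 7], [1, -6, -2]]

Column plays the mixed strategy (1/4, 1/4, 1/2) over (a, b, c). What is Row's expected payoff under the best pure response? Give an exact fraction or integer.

s1: (0)·(1/4) + (0)·(1/4) + (-4)·(1/2) = -2.
s2: (-8)·(1/4) + (3)·(1/4) + (-8)·(1/2) = -21/4.
s3: (8)·(1/4) + (8)·(1/4) + (7)·(1/2) = 15/2.
s4: (1)·(1/4) + (-6)·(1/4) + (-2)·(1/2) = -9/4.
The best pure response is s3 with expected payoff 15/2.

15/2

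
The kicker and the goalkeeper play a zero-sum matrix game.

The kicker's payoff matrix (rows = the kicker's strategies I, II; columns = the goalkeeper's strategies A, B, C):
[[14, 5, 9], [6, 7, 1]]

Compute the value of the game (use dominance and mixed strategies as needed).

Column A is strictly dominated by C for the goalkeeper (it gives the kicker more in every row).
The remaining 2×2 game on (I, II) × (B, C) has no saddle point. Let the kicker play I with probability p; indifference gives 5p + 7(1−p) = 9p + (1−p), so p = 3/5.
Similarly the goalkeeper's optimal q on B is 4/5, and the value is 5·(4/5) + (9)·(1/5) = 29/5.

29/5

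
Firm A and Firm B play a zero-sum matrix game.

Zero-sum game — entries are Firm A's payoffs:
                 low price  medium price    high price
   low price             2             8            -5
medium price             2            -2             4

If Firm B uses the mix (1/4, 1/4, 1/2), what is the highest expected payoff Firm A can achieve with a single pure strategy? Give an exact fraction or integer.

low price: (2)·(1/4) + (8)·(1/4) + (-5)·(1/2) = 0.
medium price: (2)·(1/4) + (-2)·(1/4) + (4)·(1/2) = 2.
The best pure response is medium price with expected payoff 2.

2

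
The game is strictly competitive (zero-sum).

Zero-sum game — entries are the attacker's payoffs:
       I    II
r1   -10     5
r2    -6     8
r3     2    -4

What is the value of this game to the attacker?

-2/5

Row r1 is strictly dominated by row r2, so the attacker never plays it.
The remaining 2×2 game on (r2, r3) × (I, II) has no saddle point. Let the attacker play r2 with probability p; indifference gives −6p + 2(1−p) = 8p − 4(1−p), so p = 3/10.
Similarly the defender's optimal q on I is 3/5, and the value is -6·(3/5) + (8)·(2/5) = -2/5.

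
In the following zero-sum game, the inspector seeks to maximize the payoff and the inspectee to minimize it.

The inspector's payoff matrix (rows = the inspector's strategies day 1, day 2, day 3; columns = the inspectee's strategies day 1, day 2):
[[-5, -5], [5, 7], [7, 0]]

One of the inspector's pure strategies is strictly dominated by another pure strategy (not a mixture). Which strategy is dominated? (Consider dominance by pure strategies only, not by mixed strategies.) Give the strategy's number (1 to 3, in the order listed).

Compare day 1 with day 2: 5 > -5, 7 > -5.
So day 2 strictly dominates day 1 for the inspector; day 1 is strictly dominated.

1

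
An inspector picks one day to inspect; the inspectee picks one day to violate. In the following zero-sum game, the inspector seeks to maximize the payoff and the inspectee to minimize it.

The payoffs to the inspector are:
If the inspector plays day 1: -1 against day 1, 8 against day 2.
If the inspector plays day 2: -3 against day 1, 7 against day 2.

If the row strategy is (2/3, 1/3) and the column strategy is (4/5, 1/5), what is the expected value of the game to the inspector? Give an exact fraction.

Against (4/5, 1/5), each row's expected payoff is day 1: 4/5; day 2: -1.
Taking the (2/3, 1/3)-weighted average: (2/3)·(4/5) + (1/3)·(-1) = 1/5.

1/5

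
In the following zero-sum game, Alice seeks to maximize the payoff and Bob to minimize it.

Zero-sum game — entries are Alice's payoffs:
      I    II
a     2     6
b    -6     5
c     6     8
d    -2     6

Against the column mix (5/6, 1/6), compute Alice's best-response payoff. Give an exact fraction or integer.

a: (2)·(5/6) + (6)·(1/6) = 8/3.
b: (-6)·(5/6) + (5)·(1/6) = -25/6.
c: (6)·(5/6) + (8)·(1/6) = 19/3.
d: (-2)·(5/6) + (6)·(1/6) = -2/3.
The best pure response is c with expected payoff 19/3.

19/3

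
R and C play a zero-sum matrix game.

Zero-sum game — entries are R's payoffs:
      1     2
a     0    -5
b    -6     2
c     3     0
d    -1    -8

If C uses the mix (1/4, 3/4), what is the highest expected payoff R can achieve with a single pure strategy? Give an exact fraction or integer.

a: (0)·(1/4) + (-5)·(3/4) = -15/4.
b: (-6)·(1/4) + (2)·(3/4) = 0.
c: (3)·(1/4) + (0)·(3/4) = 3/4.
d: (-1)·(1/4) + (-8)·(3/4) = -25/4.
The best pure response is c with expected payoff 3/4.

3/4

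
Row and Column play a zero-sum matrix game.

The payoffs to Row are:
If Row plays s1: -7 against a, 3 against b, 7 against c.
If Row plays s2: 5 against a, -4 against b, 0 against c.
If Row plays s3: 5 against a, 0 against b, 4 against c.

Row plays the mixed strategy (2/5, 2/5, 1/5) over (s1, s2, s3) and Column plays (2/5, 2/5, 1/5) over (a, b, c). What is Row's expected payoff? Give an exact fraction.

Against (2/5, 2/5, 1/5), each row's expected payoff is s1: -1/5; s2: 2/5; s3: 14/5.
Taking the (2/5, 2/5, 1/5)-weighted average: (2/5)·(-1/5) + (2/5)·(2/5) + (1/5)·(14/5) = 16/25.

16/25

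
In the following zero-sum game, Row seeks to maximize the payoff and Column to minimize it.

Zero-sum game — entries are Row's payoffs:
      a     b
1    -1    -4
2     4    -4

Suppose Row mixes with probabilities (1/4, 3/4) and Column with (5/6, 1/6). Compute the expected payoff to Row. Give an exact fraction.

Against (5/6, 1/6), each row's expected payoff is 1: -3/2; 2: 8/3.
Taking the (1/4, 3/4)-weighted average: (1/4)·(-3/2) + (3/4)·(8/3) = 13/8.

13/8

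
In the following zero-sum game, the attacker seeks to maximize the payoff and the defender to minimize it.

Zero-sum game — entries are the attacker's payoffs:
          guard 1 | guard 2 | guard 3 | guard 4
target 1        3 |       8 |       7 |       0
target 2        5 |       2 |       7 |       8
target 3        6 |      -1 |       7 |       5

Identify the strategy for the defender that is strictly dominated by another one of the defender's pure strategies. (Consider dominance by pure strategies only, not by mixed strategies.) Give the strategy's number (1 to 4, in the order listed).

3

The defender prefers columns that give the attacker less. Compare guard 3 with guard 1: 3 < 7, 5 < 7, 6 < 7.
So guard 1 strictly dominates guard 3 for the defender; guard 3 is strictly dominated.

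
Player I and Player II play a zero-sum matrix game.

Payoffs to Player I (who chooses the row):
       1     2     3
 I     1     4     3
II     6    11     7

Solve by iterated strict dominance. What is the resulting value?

Row I is strictly dominated by row II (6>1, 11>4, 7>3); eliminate I.
Column 3 is strictly dominated by 1 for Player II (6<7); eliminate 3.
Column 2 is strictly dominated by 1 for Player II (6<11); eliminate 2.
Only (II, 1) remains, with payoff 6.

6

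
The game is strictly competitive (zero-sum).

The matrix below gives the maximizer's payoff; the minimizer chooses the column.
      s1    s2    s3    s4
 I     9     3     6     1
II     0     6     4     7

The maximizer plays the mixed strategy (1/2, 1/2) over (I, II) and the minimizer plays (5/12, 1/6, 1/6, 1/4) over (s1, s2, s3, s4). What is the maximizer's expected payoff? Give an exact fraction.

107/24

Against (5/12, 1/6, 1/6, 1/4), each row's expected payoff is I: 11/2; II: 41/12.
Taking the (1/2, 1/2)-weighted average: (1/2)·(11/2) + (1/2)·(41/12) = 107/24.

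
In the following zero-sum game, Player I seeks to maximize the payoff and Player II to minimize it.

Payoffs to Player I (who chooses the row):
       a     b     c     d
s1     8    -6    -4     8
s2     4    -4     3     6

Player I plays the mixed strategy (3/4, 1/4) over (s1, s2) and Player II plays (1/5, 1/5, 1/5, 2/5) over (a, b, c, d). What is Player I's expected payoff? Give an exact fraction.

57/20

Against (1/5, 1/5, 1/5, 2/5), each row's expected payoff is s1: 14/5; s2: 3.
Taking the (3/4, 1/4)-weighted average: (3/4)·(14/5) + (1/4)·(3) = 57/20.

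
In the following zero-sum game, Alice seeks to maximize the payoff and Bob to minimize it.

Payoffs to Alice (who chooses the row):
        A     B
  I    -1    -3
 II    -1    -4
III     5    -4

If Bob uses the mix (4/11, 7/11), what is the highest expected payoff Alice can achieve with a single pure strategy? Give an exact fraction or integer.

I: (-1)·(4/11) + (-3)·(7/11) = -25/11.
II: (-1)·(4/11) + (-4)·(7/11) = -32/11.
III: (5)·(4/11) + (-4)·(7/11) = -8/11.
The best pure response is III with expected payoff -8/11.

-8/11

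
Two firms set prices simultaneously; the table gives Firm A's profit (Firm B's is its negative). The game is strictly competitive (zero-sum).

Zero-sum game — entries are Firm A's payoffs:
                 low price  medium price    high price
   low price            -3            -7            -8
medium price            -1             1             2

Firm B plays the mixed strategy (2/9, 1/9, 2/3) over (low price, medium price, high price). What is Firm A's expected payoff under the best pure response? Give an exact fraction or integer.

11/9

low price: (-3)·(2/9) + (-7)·(1/9) + (-8)·(2/3) = -61/9.
medium price: (-1)·(2/9) + (1)·(1/9) + (2)·(2/3) = 11/9.
The best pure response is medium price with expected payoff 11/9.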